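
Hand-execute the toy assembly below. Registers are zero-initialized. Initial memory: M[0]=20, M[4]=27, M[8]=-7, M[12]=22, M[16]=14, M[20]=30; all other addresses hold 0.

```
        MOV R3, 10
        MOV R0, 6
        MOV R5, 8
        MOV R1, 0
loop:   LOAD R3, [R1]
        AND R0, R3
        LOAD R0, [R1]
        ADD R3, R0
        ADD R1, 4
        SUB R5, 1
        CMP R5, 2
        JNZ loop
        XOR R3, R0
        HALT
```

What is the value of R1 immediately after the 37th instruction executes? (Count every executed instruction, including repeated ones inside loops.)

R3=10
R0=6
R5=8
R1=0
R3=M[0]=20
R0=6&20=4
R0=M[0]=20
R3=20+20=40
R1=0+4=4
R5=8-1=7
CMP R5, 2  (cmp 7,2)
JNZ loop: taken
R3=M[4]=27
R0=20&27=16
R0=M[4]=27
R3=27+27=54
R1=4+4=8
R5=7-1=6
CMP R5, 2  (cmp 6,2)
JNZ loop: taken
R3=M[8]=-7
R0=27&(-7)=25
R0=M[8]=-7
R3=(-7)+(-7)=-14
R1=8+4=12
R5=6-1=5
CMP R5, 2  (cmp 5,2)
JNZ loop: taken
R3=M[12]=22
R0=(-7)&22=16
R0=M[12]=22
R3=22+22=44
R1=12+4=16
R5=5-1=4
CMP R5, 2  (cmp 4,2)
JNZ loop: taken
R3=M[16]=14
After step 37: R1 = 16.

16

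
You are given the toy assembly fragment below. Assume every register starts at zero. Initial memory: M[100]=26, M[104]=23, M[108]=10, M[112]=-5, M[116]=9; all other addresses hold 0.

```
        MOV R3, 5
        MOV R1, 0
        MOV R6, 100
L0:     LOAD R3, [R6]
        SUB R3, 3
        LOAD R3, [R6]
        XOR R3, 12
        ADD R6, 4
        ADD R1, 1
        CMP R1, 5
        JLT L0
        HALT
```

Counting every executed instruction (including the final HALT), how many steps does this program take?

44

R3=5
R1=0
R6=100
R3=M[100]=26
R3=26-3=23
R3=M[100]=26
R3=26^12=22
R6=100+4=104
R1=0+1=1
CMP R1, 5  (cmp 1,5)
JLT L0: taken
R3=M[104]=23
R3=23-3=20
R3=M[104]=23
R3=23^12=27
R6=104+4=108
R1=1+1=2
CMP R1, 5  (cmp 2,5)
JLT L0: taken
R3=M[108]=10
R3=10-3=7
R3=M[108]=10
R3=10^12=6
R6=108+4=112
R1=2+1=3
CMP R1, 5  (cmp 3,5)
JLT L0: taken
R3=M[112]=-5
R3=(-5)-3=-8
R3=M[112]=-5
R3=(-5)^12=-9
R6=112+4=116
R1=3+1=4
CMP R1, 5  (cmp 4,5)
JLT L0: taken
R3=M[116]=9
R3=9-3=6
R3=M[116]=9
R3=9^12=5
R6=116+4=120
R1=4+1=5
CMP R1, 5  (cmp 5,5)
JLT L0: not taken
halt.
Total executed instructions: 44.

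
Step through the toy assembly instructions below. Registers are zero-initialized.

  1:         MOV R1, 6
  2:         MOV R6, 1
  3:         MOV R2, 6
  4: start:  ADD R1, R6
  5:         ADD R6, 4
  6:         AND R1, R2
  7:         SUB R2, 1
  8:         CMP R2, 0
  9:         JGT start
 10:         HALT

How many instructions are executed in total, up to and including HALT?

after MOV R1, 6: R1=6
after MOV R6, 1: R6=1
after MOV R2, 6: R2=6
after ADD R1, R6: R1=6+1=7
after ADD R6, 4: R6=1+4=5
after AND R1, R2: R1=7&6=6
after SUB R2, 1: R2=6-1=5
CMP R2, 0  (cmp 5,0)
JGT start: taken
after ADD R1, R6: R1=6+5=11
after ADD R6, 4: R6=5+4=9
after AND R1, R2: R1=11&5=1
after SUB R2, 1: R2=5-1=4
CMP R2, 0  (cmp 4,0)
JGT start: taken
after ADD R1, R6: R1=1+9=10
after ADD R6, 4: R6=9+4=13
after AND R1, R2: R1=10&4=0
after SUB R2, 1: R2=4-1=3
CMP R2, 0  (cmp 3,0)
JGT start: taken
after ADD R1, R6: R1=0+13=13
after ADD R6, 4: R6=13+4=17
after AND R1, R2: R1=13&3=1
after SUB R2, 1: R2=3-1=2
CMP R2, 0  (cmp 2,0)
JGT start: taken
after ADD R1, R6: R1=1+17=18
after ADD R6, 4: R6=17+4=21
after AND R1, R2: R1=18&2=2
after SUB R2, 1: R2=2-1=1
CMP R2, 0  (cmp 1,0)
JGT start: taken
after ADD R1, R6: R1=2+21=23
after ADD R6, 4: R6=21+4=25
after AND R1, R2: R1=23&1=1
after SUB R2, 1: R2=1-1=0
CMP R2, 0  (cmp 0,0)
JGT start: not taken
halt.
Total executed instructions: 40.

40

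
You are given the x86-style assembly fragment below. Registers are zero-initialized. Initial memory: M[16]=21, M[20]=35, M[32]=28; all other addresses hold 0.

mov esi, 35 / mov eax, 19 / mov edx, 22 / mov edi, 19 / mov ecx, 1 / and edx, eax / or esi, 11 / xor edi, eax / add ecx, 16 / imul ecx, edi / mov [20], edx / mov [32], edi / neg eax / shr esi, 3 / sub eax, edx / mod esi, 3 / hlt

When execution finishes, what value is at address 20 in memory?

18

after mov esi, 35: esi=35
after mov eax, 19: eax=19
after mov edx, 22: edx=22
after mov edi, 19: edi=19
after mov ecx, 1: ecx=1
after and edx, eax: edx=22&19=18
after or esi, 11: esi=35|11=43
after xor edi, eax: edi=19^19=0
after add ecx, 16: ecx=1+16=17
after imul ecx, edi: ecx=17*0=0
mov [20], edx → M[20]=18
mov [32], edi → M[32]=0
after neg eax: eax=-(19)=-19
after shr esi, 3: esi=43>>3=5
after sub eax, edx: eax=(-19)-18=-37
after mod esi, 3: esi=5%3=2
halt.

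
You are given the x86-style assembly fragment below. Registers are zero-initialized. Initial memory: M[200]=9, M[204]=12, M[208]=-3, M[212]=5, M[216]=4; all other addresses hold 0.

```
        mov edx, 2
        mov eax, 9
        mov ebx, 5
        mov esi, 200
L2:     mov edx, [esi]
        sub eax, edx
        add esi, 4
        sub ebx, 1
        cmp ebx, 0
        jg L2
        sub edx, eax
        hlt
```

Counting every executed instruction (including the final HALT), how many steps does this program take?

edx=2
eax=9
ebx=5
esi=200
edx=M[200]=9
eax=9-9=0
esi=200+4=204
ebx=5-1=4
cmp ebx, 0  (cmp 4,0)
jg L2: taken
edx=M[204]=12
eax=0-12=-12
esi=204+4=208
ebx=4-1=3
cmp ebx, 0  (cmp 3,0)
jg L2: taken
edx=M[208]=-3
eax=(-12)-(-3)=-9
esi=208+4=212
ebx=3-1=2
cmp ebx, 0  (cmp 2,0)
jg L2: taken
edx=M[212]=5
eax=(-9)-5=-14
esi=212+4=216
ebx=2-1=1
cmp ebx, 0  (cmp 1,0)
jg L2: taken
edx=M[216]=4
eax=(-14)-4=-18
esi=216+4=220
ebx=1-1=0
cmp ebx, 0  (cmp 0,0)
jg L2: not taken
edx=4-(-18)=22
halt.
Total executed instructions: 36.

36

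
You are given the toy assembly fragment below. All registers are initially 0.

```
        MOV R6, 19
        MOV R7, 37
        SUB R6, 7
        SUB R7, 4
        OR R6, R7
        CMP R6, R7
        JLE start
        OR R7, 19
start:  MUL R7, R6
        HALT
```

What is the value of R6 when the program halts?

R6=19
R7=37
R6=19-7=12
R7=37-4=33
R6=12|33=45
CMP R6, R7  (cmp 45,33)
JLE start: not taken
R7=33|19=51
R7=51*45=2295
halt.

45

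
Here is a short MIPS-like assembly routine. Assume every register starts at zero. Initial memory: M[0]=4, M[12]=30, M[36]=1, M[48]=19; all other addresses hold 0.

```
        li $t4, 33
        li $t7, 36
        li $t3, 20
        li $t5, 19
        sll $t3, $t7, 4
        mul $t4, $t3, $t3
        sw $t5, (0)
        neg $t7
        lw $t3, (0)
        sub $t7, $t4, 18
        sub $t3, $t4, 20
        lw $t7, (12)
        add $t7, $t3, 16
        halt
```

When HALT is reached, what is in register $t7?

331772

$t4=33
$t7=36
$t3=20
$t5=19
$t3=36<<4=576
$t4=576*576=331776
sw $t5, (0) → M[0]=19
$t7=-(36)=-36
$t3=M[0]=19
$t7=331776-18=331758
$t3=331776-20=331756
$t7=M[12]=30
$t7=331756+16=331772
halt.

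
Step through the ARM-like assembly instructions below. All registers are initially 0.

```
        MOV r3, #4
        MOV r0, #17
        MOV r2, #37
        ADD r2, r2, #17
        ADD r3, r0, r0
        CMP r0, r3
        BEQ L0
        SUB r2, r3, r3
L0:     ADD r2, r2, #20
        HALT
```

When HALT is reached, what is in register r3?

34

r3=4
r0=17
r2=37
r2=37+17=54
r3=17+17=34
CMP r0, r3  (cmp 17,34)
BEQ L0: not taken
r2=34-34=0
r2=0+20=20
halt.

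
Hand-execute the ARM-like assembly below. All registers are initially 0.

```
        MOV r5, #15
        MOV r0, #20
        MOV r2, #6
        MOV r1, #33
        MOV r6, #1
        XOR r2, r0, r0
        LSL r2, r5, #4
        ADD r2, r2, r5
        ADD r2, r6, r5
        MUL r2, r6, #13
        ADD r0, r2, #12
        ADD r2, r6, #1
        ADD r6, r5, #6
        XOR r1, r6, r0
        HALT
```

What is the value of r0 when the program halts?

25

MOV r5, #15 → r5=15
MOV r0, #20 → r0=20
MOV r2, #6 → r2=6
MOV r1, #33 → r1=33
MOV r6, #1 → r6=1
XOR r2, r0, r0 → r2=20^20=0
LSL r2, r5, #4 → r2=15<<4=240
ADD r2, r2, r5 → r2=240+15=255
ADD r2, r6, r5 → r2=1+15=16
MUL r2, r6, #13 → r2=1*13=13
ADD r0, r2, #12 → r0=13+12=25
ADD r2, r6, #1 → r2=1+1=2
ADD r6, r5, #6 → r6=15+6=21
XOR r1, r6, r0 → r1=21^25=12
halt.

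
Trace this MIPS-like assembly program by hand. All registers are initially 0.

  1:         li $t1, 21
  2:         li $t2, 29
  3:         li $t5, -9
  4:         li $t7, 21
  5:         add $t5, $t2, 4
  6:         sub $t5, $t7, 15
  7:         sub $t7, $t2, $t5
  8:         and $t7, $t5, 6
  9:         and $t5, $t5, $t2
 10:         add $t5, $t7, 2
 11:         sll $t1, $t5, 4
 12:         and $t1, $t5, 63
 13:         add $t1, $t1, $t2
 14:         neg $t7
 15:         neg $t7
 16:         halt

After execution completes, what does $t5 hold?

8

after li $t1, 21: $t1=21
after li $t2, 29: $t2=29
after li $t5, -9: $t5=-9
after li $t7, 21: $t7=21
after add $t5, $t2, 4: $t5=29+4=33
after sub $t5, $t7, 15: $t5=21-15=6
after sub $t7, $t2, $t5: $t7=29-6=23
after and $t7, $t5, 6: $t7=6&6=6
after and $t5, $t5, $t2: $t5=6&29=4
after add $t5, $t7, 2: $t5=6+2=8
after sll $t1, $t5, 4: $t1=8<<4=128
after and $t1, $t5, 63: $t1=8&63=8
after add $t1, $t1, $t2: $t1=8+29=37
after neg $t7: $t7=-(6)=-6
after neg $t7: $t7=-(-6)=6
halt.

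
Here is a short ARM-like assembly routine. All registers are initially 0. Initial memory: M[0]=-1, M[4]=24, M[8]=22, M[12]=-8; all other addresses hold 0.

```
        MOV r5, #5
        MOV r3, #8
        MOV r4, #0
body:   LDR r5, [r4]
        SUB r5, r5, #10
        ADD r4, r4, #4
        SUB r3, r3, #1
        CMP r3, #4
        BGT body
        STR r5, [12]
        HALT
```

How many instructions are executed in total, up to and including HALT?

29

r5=5
r3=8
r4=0
r5=M[0]=-1
r5=(-1)-10=-11
r4=0+4=4
r3=8-1=7
CMP r3, #4  (cmp 7,4)
BGT body: taken
r5=M[4]=24
r5=24-10=14
r4=4+4=8
r3=7-1=6
CMP r3, #4  (cmp 6,4)
BGT body: taken
r5=M[8]=22
r5=22-10=12
r4=8+4=12
r3=6-1=5
CMP r3, #4  (cmp 5,4)
BGT body: taken
r5=M[12]=-8
r5=(-8)-10=-18
r4=12+4=16
r3=5-1=4
CMP r3, #4  (cmp 4,4)
BGT body: not taken
STR r5, [12] → M[12]=-18
halt.
Total executed instructions: 29.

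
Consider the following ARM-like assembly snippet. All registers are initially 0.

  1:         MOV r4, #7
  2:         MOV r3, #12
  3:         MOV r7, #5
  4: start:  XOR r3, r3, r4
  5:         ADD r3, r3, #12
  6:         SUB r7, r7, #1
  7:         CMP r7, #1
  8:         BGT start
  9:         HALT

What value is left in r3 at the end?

44

after MOV r4, #7: r4=7
after MOV r3, #12: r3=12
after MOV r7, #5: r7=5
after XOR r3, r3, r4: r3=12^7=11
after ADD r3, r3, #12: r3=11+12=23
after SUB r7, r7, #1: r7=5-1=4
CMP r7, #1  (cmp 4,1)
BGT start: taken
after XOR r3, r3, r4: r3=23^7=16
after ADD r3, r3, #12: r3=16+12=28
after SUB r7, r7, #1: r7=4-1=3
CMP r7, #1  (cmp 3,1)
BGT start: taken
after XOR r3, r3, r4: r3=28^7=27
after ADD r3, r3, #12: r3=27+12=39
after SUB r7, r7, #1: r7=3-1=2
CMP r7, #1  (cmp 2,1)
BGT start: taken
after XOR r3, r3, r4: r3=39^7=32
after ADD r3, r3, #12: r3=32+12=44
after SUB r7, r7, #1: r7=2-1=1
CMP r7, #1  (cmp 1,1)
BGT start: not taken
halt.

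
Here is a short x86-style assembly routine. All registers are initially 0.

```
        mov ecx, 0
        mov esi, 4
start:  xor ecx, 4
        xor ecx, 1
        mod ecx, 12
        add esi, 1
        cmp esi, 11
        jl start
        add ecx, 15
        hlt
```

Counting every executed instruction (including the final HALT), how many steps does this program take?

mov ecx, 0 → ecx=0
mov esi, 4 → esi=4
xor ecx, 4 → ecx=0^4=4
xor ecx, 1 → ecx=4^1=5
mod ecx, 12 → ecx=5%12=5
add esi, 1 → esi=4+1=5
cmp esi, 11  (cmp 5,11)
jl start: taken
xor ecx, 4 → ecx=5^4=1
xor ecx, 1 → ecx=1^1=0
mod ecx, 12 → ecx=0%12=0
add esi, 1 → esi=5+1=6
cmp esi, 11  (cmp 6,11)
jl start: taken
xor ecx, 4 → ecx=0^4=4
xor ecx, 1 → ecx=4^1=5
mod ecx, 12 → ecx=5%12=5
add esi, 1 → esi=6+1=7
cmp esi, 11  (cmp 7,11)
jl start: taken
xor ecx, 4 → ecx=5^4=1
xor ecx, 1 → ecx=1^1=0
mod ecx, 12 → ecx=0%12=0
add esi, 1 → esi=7+1=8
cmp esi, 11  (cmp 8,11)
jl start: taken
xor ecx, 4 → ecx=0^4=4
xor ecx, 1 → ecx=4^1=5
mod ecx, 12 → ecx=5%12=5
add esi, 1 → esi=8+1=9
cmp esi, 11  (cmp 9,11)
jl start: taken
xor ecx, 4 → ecx=5^4=1
xor ecx, 1 → ecx=1^1=0
mod ecx, 12 → ecx=0%12=0
add esi, 1 → esi=9+1=10
cmp esi, 11  (cmp 10,11)
jl start: taken
xor ecx, 4 → ecx=0^4=4
xor ecx, 1 → ecx=4^1=5
mod ecx, 12 → ecx=5%12=5
add esi, 1 → esi=10+1=11
cmp esi, 11  (cmp 11,11)
jl start: not taken
add ecx, 15 → ecx=5+15=20
halt.
Total executed instructions: 46.

46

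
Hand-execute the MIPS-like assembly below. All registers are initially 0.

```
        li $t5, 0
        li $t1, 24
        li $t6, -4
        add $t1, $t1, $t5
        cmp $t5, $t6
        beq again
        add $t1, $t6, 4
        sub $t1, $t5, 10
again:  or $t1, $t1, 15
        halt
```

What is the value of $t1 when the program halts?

-1

after li $t5, 0: $t5=0
after li $t1, 24: $t1=24
after li $t6, -4: $t6=-4
after add $t1, $t1, $t5: $t1=24+0=24
cmp $t5, $t6  (cmp 0,-4)
beq again: not taken
after add $t1, $t6, 4: $t1=(-4)+4=0
after sub $t1, $t5, 10: $t1=0-10=-10
after or $t1, $t1, 15: $t1=(-10)|15=-1
halt.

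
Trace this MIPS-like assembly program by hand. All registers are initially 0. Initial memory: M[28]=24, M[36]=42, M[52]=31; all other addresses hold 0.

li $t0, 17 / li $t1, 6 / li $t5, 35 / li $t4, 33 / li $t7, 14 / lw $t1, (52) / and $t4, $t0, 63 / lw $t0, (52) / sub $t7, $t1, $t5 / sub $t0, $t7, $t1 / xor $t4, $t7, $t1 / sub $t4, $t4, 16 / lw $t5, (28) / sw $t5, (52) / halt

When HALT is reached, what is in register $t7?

$t0=17
$t1=6
$t5=35
$t4=33
$t7=14
$t1=M[52]=31
$t4=17&63=17
$t0=M[52]=31
$t7=31-35=-4
$t0=(-4)-31=-35
$t4=(-4)^31=-29
$t4=(-29)-16=-45
$t5=M[28]=24
sw $t5, (52) → M[52]=24
halt.

-4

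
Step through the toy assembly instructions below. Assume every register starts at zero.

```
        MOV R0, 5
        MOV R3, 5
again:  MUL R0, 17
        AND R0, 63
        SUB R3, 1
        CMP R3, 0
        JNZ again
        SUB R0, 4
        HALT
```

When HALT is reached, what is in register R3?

0

R0=5
R3=5
R0=5*17=85
R0=85&63=21
R3=5-1=4
CMP R3, 0  (cmp 4,0)
JNZ again: taken
R0=21*17=357
R0=357&63=37
R3=4-1=3
CMP R3, 0  (cmp 3,0)
JNZ again: taken
R0=37*17=629
R0=629&63=53
R3=3-1=2
CMP R3, 0  (cmp 2,0)
JNZ again: taken
R0=53*17=901
R0=901&63=5
R3=2-1=1
CMP R3, 0  (cmp 1,0)
JNZ again: taken
R0=5*17=85
R0=85&63=21
R3=1-1=0
CMP R3, 0  (cmp 0,0)
JNZ again: not taken
R0=21-4=17
halt.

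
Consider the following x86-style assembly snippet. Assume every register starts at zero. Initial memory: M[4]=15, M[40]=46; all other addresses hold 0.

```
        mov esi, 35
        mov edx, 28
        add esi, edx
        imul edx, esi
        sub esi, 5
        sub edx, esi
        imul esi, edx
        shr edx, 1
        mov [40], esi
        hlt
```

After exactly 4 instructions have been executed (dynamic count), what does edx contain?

esi=35
edx=28
esi=35+28=63
edx=28*63=1764
After step 4: edx = 1764.

1764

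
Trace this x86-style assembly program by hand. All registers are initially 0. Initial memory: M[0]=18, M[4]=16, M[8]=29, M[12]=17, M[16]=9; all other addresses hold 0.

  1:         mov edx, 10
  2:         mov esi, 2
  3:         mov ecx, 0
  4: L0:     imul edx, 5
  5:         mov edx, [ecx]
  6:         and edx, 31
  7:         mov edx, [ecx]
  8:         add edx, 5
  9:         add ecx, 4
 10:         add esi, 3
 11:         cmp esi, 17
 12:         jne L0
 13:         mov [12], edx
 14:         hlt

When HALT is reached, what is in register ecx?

20

edx=10
esi=2
ecx=0
edx=10*5=50
edx=M[0]=18
edx=18&31=18
edx=M[0]=18
edx=18+5=23
ecx=0+4=4
esi=2+3=5
cmp esi, 17  (cmp 5,17)
jne L0: taken
edx=23*5=115
edx=M[4]=16
edx=16&31=16
edx=M[4]=16
edx=16+5=21
ecx=4+4=8
esi=5+3=8
cmp esi, 17  (cmp 8,17)
jne L0: taken
edx=21*5=105
edx=M[8]=29
edx=29&31=29
edx=M[8]=29
edx=29+5=34
ecx=8+4=12
esi=8+3=11
cmp esi, 17  (cmp 11,17)
jne L0: taken
edx=34*5=170
edx=M[12]=17
edx=17&31=17
edx=M[12]=17
edx=17+5=22
ecx=12+4=16
esi=11+3=14
cmp esi, 17  (cmp 14,17)
jne L0: taken
edx=22*5=110
edx=M[16]=9
edx=9&31=9
edx=M[16]=9
edx=9+5=14
ecx=16+4=20
esi=14+3=17
cmp esi, 17  (cmp 17,17)
jne L0: not taken
mov [12], edx → M[12]=14
halt.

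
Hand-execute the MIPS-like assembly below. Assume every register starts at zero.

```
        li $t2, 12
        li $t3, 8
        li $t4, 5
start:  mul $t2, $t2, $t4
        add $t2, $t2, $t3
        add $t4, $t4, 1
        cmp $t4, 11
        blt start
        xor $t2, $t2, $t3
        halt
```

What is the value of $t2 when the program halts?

after li $t2, 12: $t2=12
after li $t3, 8: $t3=8
after li $t4, 5: $t4=5
after mul $t2, $t2, $t4: $t2=12*5=60
after add $t2, $t2, $t3: $t2=60+8=68
after add $t4, $t4, 1: $t4=5+1=6
cmp $t4, 11  (cmp 6,11)
blt start: taken
after mul $t2, $t2, $t4: $t2=68*6=408
after add $t2, $t2, $t3: $t2=408+8=416
after add $t4, $t4, 1: $t4=6+1=7
cmp $t4, 11  (cmp 7,11)
blt start: taken
after mul $t2, $t2, $t4: $t2=416*7=2912
after add $t2, $t2, $t3: $t2=2912+8=2920
after add $t4, $t4, 1: $t4=7+1=8
cmp $t4, 11  (cmp 8,11)
blt start: taken
after mul $t2, $t2, $t4: $t2=2920*8=23360
after add $t2, $t2, $t3: $t2=23360+8=23368
after add $t4, $t4, 1: $t4=8+1=9
cmp $t4, 11  (cmp 9,11)
blt start: taken
after mul $t2, $t2, $t4: $t2=23368*9=210312
after add $t2, $t2, $t3: $t2=210312+8=210320
after add $t4, $t4, 1: $t4=9+1=10
cmp $t4, 11  (cmp 10,11)
blt start: taken
after mul $t2, $t2, $t4: $t2=210320*10=2103200
after add $t2, $t2, $t3: $t2=2103200+8=2103208
after add $t4, $t4, 1: $t4=10+1=11
cmp $t4, 11  (cmp 11,11)
blt start: not taken
after xor $t2, $t2, $t3: $t2=2103208^8=2103200
halt.

2103200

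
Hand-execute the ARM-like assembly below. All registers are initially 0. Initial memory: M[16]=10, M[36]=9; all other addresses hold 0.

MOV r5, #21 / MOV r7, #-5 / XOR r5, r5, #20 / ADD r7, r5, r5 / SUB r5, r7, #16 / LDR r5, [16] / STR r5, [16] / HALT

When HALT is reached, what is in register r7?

r5=21
r7=-5
r5=21^20=1
r7=1+1=2
r5=2-16=-14
r5=M[16]=10
STR r5, [16] → M[16]=10
halt.

2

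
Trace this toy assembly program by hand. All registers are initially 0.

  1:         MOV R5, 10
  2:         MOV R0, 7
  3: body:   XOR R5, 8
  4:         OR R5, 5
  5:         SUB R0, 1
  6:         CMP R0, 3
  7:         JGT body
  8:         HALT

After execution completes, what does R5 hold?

MOV R5, 10 → R5=10
MOV R0, 7 → R0=7
XOR R5, 8 → R5=10^8=2
OR R5, 5 → R5=2|5=7
SUB R0, 1 → R0=7-1=6
CMP R0, 3  (cmp 6,3)
JGT body: taken
XOR R5, 8 → R5=7^8=15
OR R5, 5 → R5=15|5=15
SUB R0, 1 → R0=6-1=5
CMP R0, 3  (cmp 5,3)
JGT body: taken
XOR R5, 8 → R5=15^8=7
OR R5, 5 → R5=7|5=7
SUB R0, 1 → R0=5-1=4
CMP R0, 3  (cmp 4,3)
JGT body: taken
XOR R5, 8 → R5=7^8=15
OR R5, 5 → R5=15|5=15
SUB R0, 1 → R0=4-1=3
CMP R0, 3  (cmp 3,3)
JGT body: not taken
halt.

15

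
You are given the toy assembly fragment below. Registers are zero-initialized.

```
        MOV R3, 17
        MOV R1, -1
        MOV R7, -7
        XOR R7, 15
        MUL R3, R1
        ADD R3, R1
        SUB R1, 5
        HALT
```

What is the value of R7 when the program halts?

-10

MOV R3, 17 → R3=17
MOV R1, -1 → R1=-1
MOV R7, -7 → R7=-7
XOR R7, 15 → R7=(-7)^15=-10
MUL R3, R1 → R3=17*(-1)=-17
ADD R3, R1 → R3=(-17)+(-1)=-18
SUB R1, 5 → R1=(-1)-5=-6
halt.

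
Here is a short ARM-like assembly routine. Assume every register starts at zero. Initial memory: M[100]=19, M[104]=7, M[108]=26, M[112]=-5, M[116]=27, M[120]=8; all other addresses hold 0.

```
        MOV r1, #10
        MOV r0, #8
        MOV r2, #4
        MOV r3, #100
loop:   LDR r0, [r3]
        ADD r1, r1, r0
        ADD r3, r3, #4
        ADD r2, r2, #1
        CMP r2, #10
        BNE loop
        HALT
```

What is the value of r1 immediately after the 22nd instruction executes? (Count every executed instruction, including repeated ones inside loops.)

62

MOV r1, #10 → r1=10
MOV r0, #8 → r0=8
MOV r2, #4 → r2=4
MOV r3, #100 → r3=100
LDR r0, [r3] → r0=M[100]=19
ADD r1, r1, r0 → r1=10+19=29
ADD r3, r3, #4 → r3=100+4=104
ADD r2, r2, #1 → r2=4+1=5
CMP r2, #10  (cmp 5,10)
BNE loop: taken
LDR r0, [r3] → r0=M[104]=7
ADD r1, r1, r0 → r1=29+7=36
ADD r3, r3, #4 → r3=104+4=108
ADD r2, r2, #1 → r2=5+1=6
CMP r2, #10  (cmp 6,10)
BNE loop: taken
LDR r0, [r3] → r0=M[108]=26
ADD r1, r1, r0 → r1=36+26=62
ADD r3, r3, #4 → r3=108+4=112
ADD r2, r2, #1 → r2=6+1=7
CMP r2, #10  (cmp 7,10)
BNE loop: taken
After step 22: r1 = 62.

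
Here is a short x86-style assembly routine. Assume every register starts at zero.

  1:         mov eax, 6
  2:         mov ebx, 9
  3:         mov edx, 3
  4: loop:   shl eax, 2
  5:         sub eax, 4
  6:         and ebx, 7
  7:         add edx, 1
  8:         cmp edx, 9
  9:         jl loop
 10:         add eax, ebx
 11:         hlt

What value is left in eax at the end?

19117

after mov eax, 6: eax=6
after mov ebx, 9: ebx=9
after mov edx, 3: edx=3
after shl eax, 2: eax=6<<2=24
after sub eax, 4: eax=24-4=20
after and ebx, 7: ebx=9&7=1
after add edx, 1: edx=3+1=4
cmp edx, 9  (cmp 4,9)
jl loop: taken
after shl eax, 2: eax=20<<2=80
after sub eax, 4: eax=80-4=76
after and ebx, 7: ebx=1&7=1
after add edx, 1: edx=4+1=5
cmp edx, 9  (cmp 5,9)
jl loop: taken
after shl eax, 2: eax=76<<2=304
after sub eax, 4: eax=304-4=300
after and ebx, 7: ebx=1&7=1
after add edx, 1: edx=5+1=6
cmp edx, 9  (cmp 6,9)
jl loop: taken
after shl eax, 2: eax=300<<2=1200
after sub eax, 4: eax=1200-4=1196
after and ebx, 7: ebx=1&7=1
after add edx, 1: edx=6+1=7
cmp edx, 9  (cmp 7,9)
jl loop: taken
after shl eax, 2: eax=1196<<2=4784
after sub eax, 4: eax=4784-4=4780
after and ebx, 7: ebx=1&7=1
after add edx, 1: edx=7+1=8
cmp edx, 9  (cmp 8,9)
jl loop: taken
after shl eax, 2: eax=4780<<2=19120
after sub eax, 4: eax=19120-4=19116
after and ebx, 7: ebx=1&7=1
after add edx, 1: edx=8+1=9
cmp edx, 9  (cmp 9,9)
jl loop: not taken
after add eax, ebx: eax=19116+1=19117
halt.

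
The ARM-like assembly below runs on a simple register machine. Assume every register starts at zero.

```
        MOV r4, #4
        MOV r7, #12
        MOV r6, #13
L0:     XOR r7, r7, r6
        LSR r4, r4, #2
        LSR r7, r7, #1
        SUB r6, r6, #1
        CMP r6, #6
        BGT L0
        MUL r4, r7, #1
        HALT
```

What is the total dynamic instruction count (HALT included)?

47

r4=4
r7=12
r6=13
r7=12^13=1
r4=4>>2=1
r7=1>>1=0
r6=13-1=12
CMP r6, #6  (cmp 12,6)
BGT L0: taken
r7=0^12=12
r4=1>>2=0
r7=12>>1=6
r6=12-1=11
CMP r6, #6  (cmp 11,6)
BGT L0: taken
r7=6^11=13
r4=0>>2=0
r7=13>>1=6
r6=11-1=10
CMP r6, #6  (cmp 10,6)
BGT L0: taken
r7=6^10=12
r4=0>>2=0
r7=12>>1=6
r6=10-1=9
CMP r6, #6  (cmp 9,6)
BGT L0: taken
r7=6^9=15
r4=0>>2=0
r7=15>>1=7
r6=9-1=8
CMP r6, #6  (cmp 8,6)
BGT L0: taken
r7=7^8=15
r4=0>>2=0
r7=15>>1=7
r6=8-1=7
CMP r6, #6  (cmp 7,6)
BGT L0: taken
r7=7^7=0
r4=0>>2=0
r7=0>>1=0
r6=7-1=6
CMP r6, #6  (cmp 6,6)
BGT L0: not taken
r4=0*1=0
halt.
Total executed instructions: 47.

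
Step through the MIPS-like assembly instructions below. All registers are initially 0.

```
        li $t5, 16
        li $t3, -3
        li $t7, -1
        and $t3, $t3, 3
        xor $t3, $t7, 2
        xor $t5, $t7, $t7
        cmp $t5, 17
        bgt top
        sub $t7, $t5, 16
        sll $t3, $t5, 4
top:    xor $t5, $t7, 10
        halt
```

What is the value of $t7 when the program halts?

-16

after li $t5, 16: $t5=16
after li $t3, -3: $t3=-3
after li $t7, -1: $t7=-1
after and $t3, $t3, 3: $t3=(-3)&3=1
after xor $t3, $t7, 2: $t3=(-1)^2=-3
after xor $t5, $t7, $t7: $t5=(-1)^(-1)=0
cmp $t5, 17  (cmp 0,17)
bgt top: not taken
after sub $t7, $t5, 16: $t7=0-16=-16
after sll $t3, $t5, 4: $t3=0<<4=0
after xor $t5, $t7, 10: $t5=(-16)^10=-6
halt.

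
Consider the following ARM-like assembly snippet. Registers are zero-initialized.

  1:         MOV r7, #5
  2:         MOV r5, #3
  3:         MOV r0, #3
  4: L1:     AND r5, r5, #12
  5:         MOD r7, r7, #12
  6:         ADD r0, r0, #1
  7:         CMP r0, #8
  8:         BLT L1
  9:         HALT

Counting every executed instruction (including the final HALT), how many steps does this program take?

29

MOV r7, #5 → r7=5
MOV r5, #3 → r5=3
MOV r0, #3 → r0=3
AND r5, r5, #12 → r5=3&12=0
MOD r7, r7, #12 → r7=5%12=5
ADD r0, r0, #1 → r0=3+1=4
CMP r0, #8  (cmp 4,8)
BLT L1: taken
AND r5, r5, #12 → r5=0&12=0
MOD r7, r7, #12 → r7=5%12=5
ADD r0, r0, #1 → r0=4+1=5
CMP r0, #8  (cmp 5,8)
BLT L1: taken
AND r5, r5, #12 → r5=0&12=0
MOD r7, r7, #12 → r7=5%12=5
ADD r0, r0, #1 → r0=5+1=6
CMP r0, #8  (cmp 6,8)
BLT L1: taken
AND r5, r5, #12 → r5=0&12=0
MOD r7, r7, #12 → r7=5%12=5
ADD r0, r0, #1 → r0=6+1=7
CMP r0, #8  (cmp 7,8)
BLT L1: taken
AND r5, r5, #12 → r5=0&12=0
MOD r7, r7, #12 → r7=5%12=5
ADD r0, r0, #1 → r0=7+1=8
CMP r0, #8  (cmp 8,8)
BLT L1: not taken
halt.
Total executed instructions: 29.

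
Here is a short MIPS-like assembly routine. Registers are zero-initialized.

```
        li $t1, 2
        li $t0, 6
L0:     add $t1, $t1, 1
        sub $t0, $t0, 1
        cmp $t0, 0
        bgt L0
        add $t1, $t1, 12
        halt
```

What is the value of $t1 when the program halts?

20

li $t1, 2 → $t1=2
li $t0, 6 → $t0=6
add $t1, $t1, 1 → $t1=2+1=3
sub $t0, $t0, 1 → $t0=6-1=5
cmp $t0, 0  (cmp 5,0)
bgt L0: taken
add $t1, $t1, 1 → $t1=3+1=4
sub $t0, $t0, 1 → $t0=5-1=4
cmp $t0, 0  (cmp 4,0)
bgt L0: taken
add $t1, $t1, 1 → $t1=4+1=5
sub $t0, $t0, 1 → $t0=4-1=3
cmp $t0, 0  (cmp 3,0)
bgt L0: taken
add $t1, $t1, 1 → $t1=5+1=6
sub $t0, $t0, 1 → $t0=3-1=2
cmp $t0, 0  (cmp 2,0)
bgt L0: taken
add $t1, $t1, 1 → $t1=6+1=7
sub $t0, $t0, 1 → $t0=2-1=1
cmp $t0, 0  (cmp 1,0)
bgt L0: taken
add $t1, $t1, 1 → $t1=7+1=8
sub $t0, $t0, 1 → $t0=1-1=0
cmp $t0, 0  (cmp 0,0)
bgt L0: not taken
add $t1, $t1, 12 → $t1=8+12=20
halt.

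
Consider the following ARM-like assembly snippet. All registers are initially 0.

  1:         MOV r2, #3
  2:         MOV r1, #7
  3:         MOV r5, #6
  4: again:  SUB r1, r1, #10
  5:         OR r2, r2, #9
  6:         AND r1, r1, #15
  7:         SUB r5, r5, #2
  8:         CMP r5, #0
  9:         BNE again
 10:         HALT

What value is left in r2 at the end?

after MOV r2, #3: r2=3
after MOV r1, #7: r1=7
after MOV r5, #6: r5=6
after SUB r1, r1, #10: r1=7-10=-3
after OR r2, r2, #9: r2=3|9=11
after AND r1, r1, #15: r1=(-3)&15=13
after SUB r5, r5, #2: r5=6-2=4
CMP r5, #0  (cmp 4,0)
BNE again: taken
after SUB r1, r1, #10: r1=13-10=3
after OR r2, r2, #9: r2=11|9=11
after AND r1, r1, #15: r1=3&15=3
after SUB r5, r5, #2: r5=4-2=2
CMP r5, #0  (cmp 2,0)
BNE again: taken
after SUB r1, r1, #10: r1=3-10=-7
after OR r2, r2, #9: r2=11|9=11
after AND r1, r1, #15: r1=(-7)&15=9
after SUB r5, r5, #2: r5=2-2=0
CMP r5, #0  (cmp 0,0)
BNE again: not taken
halt.

11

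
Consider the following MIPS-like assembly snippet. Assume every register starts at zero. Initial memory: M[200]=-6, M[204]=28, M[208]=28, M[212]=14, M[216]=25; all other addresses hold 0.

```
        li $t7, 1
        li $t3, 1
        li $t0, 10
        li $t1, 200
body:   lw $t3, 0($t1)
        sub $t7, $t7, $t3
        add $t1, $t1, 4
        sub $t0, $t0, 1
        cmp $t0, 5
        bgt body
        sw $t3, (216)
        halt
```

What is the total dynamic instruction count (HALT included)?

36

$t7=1
$t3=1
$t0=10
$t1=200
$t3=M[200]=-6
$t7=1-(-6)=7
$t1=200+4=204
$t0=10-1=9
cmp $t0, 5  (cmp 9,5)
bgt body: taken
$t3=M[204]=28
$t7=7-28=-21
$t1=204+4=208
$t0=9-1=8
cmp $t0, 5  (cmp 8,5)
bgt body: taken
$t3=M[208]=28
$t7=(-21)-28=-49
$t1=208+4=212
$t0=8-1=7
cmp $t0, 5  (cmp 7,5)
bgt body: taken
$t3=M[212]=14
$t7=(-49)-14=-63
$t1=212+4=216
$t0=7-1=6
cmp $t0, 5  (cmp 6,5)
bgt body: taken
$t3=M[216]=25
$t7=(-63)-25=-88
$t1=216+4=220
$t0=6-1=5
cmp $t0, 5  (cmp 5,5)
bgt body: not taken
sw $t3, (216) → M[216]=25
halt.
Total executed instructions: 36.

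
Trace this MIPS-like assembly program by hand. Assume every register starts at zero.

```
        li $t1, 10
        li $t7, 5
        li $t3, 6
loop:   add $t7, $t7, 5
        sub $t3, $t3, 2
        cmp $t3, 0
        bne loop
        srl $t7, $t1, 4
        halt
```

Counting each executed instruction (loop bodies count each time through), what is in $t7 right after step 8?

$t1=10
$t7=5
$t3=6
$t7=5+5=10
$t3=6-2=4
cmp $t3, 0  (cmp 4,0)
bne loop: taken
$t7=10+5=15
After step 8: $t7 = 15.

15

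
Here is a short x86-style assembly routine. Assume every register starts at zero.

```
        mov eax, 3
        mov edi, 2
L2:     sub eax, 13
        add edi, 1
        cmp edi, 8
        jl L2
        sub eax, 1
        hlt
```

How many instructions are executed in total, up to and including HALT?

eax=3
edi=2
eax=3-13=-10
edi=2+1=3
cmp edi, 8  (cmp 3,8)
jl L2: taken
eax=(-10)-13=-23
edi=3+1=4
cmp edi, 8  (cmp 4,8)
jl L2: taken
eax=(-23)-13=-36
edi=4+1=5
cmp edi, 8  (cmp 5,8)
jl L2: taken
eax=(-36)-13=-49
edi=5+1=6
cmp edi, 8  (cmp 6,8)
jl L2: taken
eax=(-49)-13=-62
edi=6+1=7
cmp edi, 8  (cmp 7,8)
jl L2: taken
eax=(-62)-13=-75
edi=7+1=8
cmp edi, 8  (cmp 8,8)
jl L2: not taken
eax=(-75)-1=-76
halt.
Total executed instructions: 28.

28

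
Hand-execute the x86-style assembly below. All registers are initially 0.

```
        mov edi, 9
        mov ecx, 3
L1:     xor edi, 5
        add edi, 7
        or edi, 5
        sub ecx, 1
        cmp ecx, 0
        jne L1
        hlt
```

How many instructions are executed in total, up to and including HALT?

after mov edi, 9: edi=9
after mov ecx, 3: ecx=3
after xor edi, 5: edi=9^5=12
after add edi, 7: edi=12+7=19
after or edi, 5: edi=19|5=23
after sub ecx, 1: ecx=3-1=2
cmp ecx, 0  (cmp 2,0)
jne L1: taken
after xor edi, 5: edi=23^5=18
after add edi, 7: edi=18+7=25
after or edi, 5: edi=25|5=29
after sub ecx, 1: ecx=2-1=1
cmp ecx, 0  (cmp 1,0)
jne L1: taken
after xor edi, 5: edi=29^5=24
after add edi, 7: edi=24+7=31
after or edi, 5: edi=31|5=31
after sub ecx, 1: ecx=1-1=0
cmp ecx, 0  (cmp 0,0)
jne L1: not taken
halt.
Total executed instructions: 21.

21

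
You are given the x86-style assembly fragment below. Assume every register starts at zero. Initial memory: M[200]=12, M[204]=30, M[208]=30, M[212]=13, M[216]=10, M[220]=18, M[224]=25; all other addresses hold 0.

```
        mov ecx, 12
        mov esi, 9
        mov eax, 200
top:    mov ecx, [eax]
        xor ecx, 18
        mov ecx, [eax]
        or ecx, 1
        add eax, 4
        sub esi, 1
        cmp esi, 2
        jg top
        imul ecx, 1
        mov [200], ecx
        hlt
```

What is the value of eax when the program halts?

ecx=12
esi=9
eax=200
ecx=M[200]=12
ecx=12^18=30
ecx=M[200]=12
ecx=12|1=13
eax=200+4=204
esi=9-1=8
cmp esi, 2  (cmp 8,2)
jg top: taken
ecx=M[204]=30
ecx=30^18=12
ecx=M[204]=30
ecx=30|1=31
eax=204+4=208
esi=8-1=7
cmp esi, 2  (cmp 7,2)
jg top: taken
ecx=M[208]=30
ecx=30^18=12
ecx=M[208]=30
ecx=30|1=31
eax=208+4=212
esi=7-1=6
cmp esi, 2  (cmp 6,2)
jg top: taken
ecx=M[212]=13
ecx=13^18=31
ecx=M[212]=13
ecx=13|1=13
eax=212+4=216
esi=6-1=5
cmp esi, 2  (cmp 5,2)
jg top: taken
ecx=M[216]=10
ecx=10^18=24
ecx=M[216]=10
ecx=10|1=11
eax=216+4=220
esi=5-1=4
cmp esi, 2  (cmp 4,2)
jg top: taken
ecx=M[220]=18
ecx=18^18=0
ecx=M[220]=18
ecx=18|1=19
eax=220+4=224
esi=4-1=3
cmp esi, 2  (cmp 3,2)
jg top: taken
ecx=M[224]=25
ecx=25^18=11
ecx=M[224]=25
ecx=25|1=25
eax=224+4=228
esi=3-1=2
cmp esi, 2  (cmp 2,2)
jg top: not taken
ecx=25*1=25
mov [200], ecx → M[200]=25
halt.

228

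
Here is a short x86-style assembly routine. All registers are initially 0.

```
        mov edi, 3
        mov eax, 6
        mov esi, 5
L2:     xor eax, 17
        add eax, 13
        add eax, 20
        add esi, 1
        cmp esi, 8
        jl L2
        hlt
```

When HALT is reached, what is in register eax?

mov edi, 3 → edi=3
mov eax, 6 → eax=6
mov esi, 5 → esi=5
xor eax, 17 → eax=6^17=23
add eax, 13 → eax=23+13=36
add eax, 20 → eax=36+20=56
add esi, 1 → esi=5+1=6
cmp esi, 8  (cmp 6,8)
jl L2: taken
xor eax, 17 → eax=56^17=41
add eax, 13 → eax=41+13=54
add eax, 20 → eax=54+20=74
add esi, 1 → esi=6+1=7
cmp esi, 8  (cmp 7,8)
jl L2: taken
xor eax, 17 → eax=74^17=91
add eax, 13 → eax=91+13=104
add eax, 20 → eax=104+20=124
add esi, 1 → esi=7+1=8
cmp esi, 8  (cmp 8,8)
jl L2: not taken
halt.

124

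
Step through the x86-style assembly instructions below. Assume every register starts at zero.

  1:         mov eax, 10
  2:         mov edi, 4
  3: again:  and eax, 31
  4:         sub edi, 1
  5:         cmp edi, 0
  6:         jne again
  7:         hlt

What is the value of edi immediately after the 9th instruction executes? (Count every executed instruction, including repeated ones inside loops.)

eax=10
edi=4
eax=10&31=10
edi=4-1=3
cmp edi, 0  (cmp 3,0)
jne again: taken
eax=10&31=10
edi=3-1=2
cmp edi, 0  (cmp 2,0)
After step 9: edi = 2.

2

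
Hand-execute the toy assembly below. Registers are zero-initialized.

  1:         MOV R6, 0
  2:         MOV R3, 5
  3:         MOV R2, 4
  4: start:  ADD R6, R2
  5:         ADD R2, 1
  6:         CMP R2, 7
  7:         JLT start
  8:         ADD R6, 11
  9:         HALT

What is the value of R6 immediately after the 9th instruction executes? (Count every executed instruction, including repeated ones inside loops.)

after MOV R6, 0: R6=0
after MOV R3, 5: R3=5
after MOV R2, 4: R2=4
after ADD R6, R2: R6=0+4=4
after ADD R2, 1: R2=4+1=5
CMP R2, 7  (cmp 5,7)
JLT start: taken
after ADD R6, R2: R6=4+5=9
after ADD R2, 1: R2=5+1=6
After step 9: R6 = 9.

9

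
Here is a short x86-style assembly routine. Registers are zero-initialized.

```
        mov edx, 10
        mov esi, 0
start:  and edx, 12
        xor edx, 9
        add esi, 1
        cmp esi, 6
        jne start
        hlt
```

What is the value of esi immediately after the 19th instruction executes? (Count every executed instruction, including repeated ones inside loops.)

3

mov edx, 10 → edx=10
mov esi, 0 → esi=0
and edx, 12 → edx=10&12=8
xor edx, 9 → edx=8^9=1
add esi, 1 → esi=0+1=1
cmp esi, 6  (cmp 1,6)
jne start: taken
and edx, 12 → edx=1&12=0
xor edx, 9 → edx=0^9=9
add esi, 1 → esi=1+1=2
cmp esi, 6  (cmp 2,6)
jne start: taken
and edx, 12 → edx=9&12=8
xor edx, 9 → edx=8^9=1
add esi, 1 → esi=2+1=3
cmp esi, 6  (cmp 3,6)
jne start: taken
and edx, 12 → edx=1&12=0
xor edx, 9 → edx=0^9=9
After step 19: esi = 3.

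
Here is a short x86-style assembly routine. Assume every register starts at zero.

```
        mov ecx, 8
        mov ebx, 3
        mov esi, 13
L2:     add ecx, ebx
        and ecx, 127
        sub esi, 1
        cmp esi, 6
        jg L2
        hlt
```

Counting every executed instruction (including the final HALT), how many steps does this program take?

ecx=8
ebx=3
esi=13
ecx=8+3=11
ecx=11&127=11
esi=13-1=12
cmp esi, 6  (cmp 12,6)
jg L2: taken
ecx=11+3=14
ecx=14&127=14
esi=12-1=11
cmp esi, 6  (cmp 11,6)
jg L2: taken
ecx=14+3=17
ecx=17&127=17
esi=11-1=10
cmp esi, 6  (cmp 10,6)
jg L2: taken
ecx=17+3=20
ecx=20&127=20
esi=10-1=9
cmp esi, 6  (cmp 9,6)
jg L2: taken
ecx=20+3=23
ecx=23&127=23
esi=9-1=8
cmp esi, 6  (cmp 8,6)
jg L2: taken
ecx=23+3=26
ecx=26&127=26
esi=8-1=7
cmp esi, 6  (cmp 7,6)
jg L2: taken
ecx=26+3=29
ecx=29&127=29
esi=7-1=6
cmp esi, 6  (cmp 6,6)
jg L2: not taken
halt.
Total executed instructions: 39.

39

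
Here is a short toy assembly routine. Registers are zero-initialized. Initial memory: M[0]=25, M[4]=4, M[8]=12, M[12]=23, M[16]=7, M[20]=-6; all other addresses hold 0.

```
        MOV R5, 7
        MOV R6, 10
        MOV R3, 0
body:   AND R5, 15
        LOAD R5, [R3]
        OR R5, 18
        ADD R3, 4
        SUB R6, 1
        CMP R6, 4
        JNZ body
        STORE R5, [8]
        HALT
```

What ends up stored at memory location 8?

R5=7
R6=10
R3=0
R5=7&15=7
R5=M[0]=25
R5=25|18=27
R3=0+4=4
R6=10-1=9
CMP R6, 4  (cmp 9,4)
JNZ body: taken
R5=27&15=11
R5=M[4]=4
R5=4|18=22
R3=4+4=8
R6=9-1=8
CMP R6, 4  (cmp 8,4)
JNZ body: taken
R5=22&15=6
R5=M[8]=12
R5=12|18=30
R3=8+4=12
R6=8-1=7
CMP R6, 4  (cmp 7,4)
JNZ body: taken
R5=30&15=14
R5=M[12]=23
R5=23|18=23
R3=12+4=16
R6=7-1=6
CMP R6, 4  (cmp 6,4)
JNZ body: taken
R5=23&15=7
R5=M[16]=7
R5=7|18=23
R3=16+4=20
R6=6-1=5
CMP R6, 4  (cmp 5,4)
JNZ body: taken
R5=23&15=7
R5=M[20]=-6
R5=(-6)|18=-6
R3=20+4=24
R6=5-1=4
CMP R6, 4  (cmp 4,4)
JNZ body: not taken
STORE R5, [8] → M[8]=-6
halt.

-6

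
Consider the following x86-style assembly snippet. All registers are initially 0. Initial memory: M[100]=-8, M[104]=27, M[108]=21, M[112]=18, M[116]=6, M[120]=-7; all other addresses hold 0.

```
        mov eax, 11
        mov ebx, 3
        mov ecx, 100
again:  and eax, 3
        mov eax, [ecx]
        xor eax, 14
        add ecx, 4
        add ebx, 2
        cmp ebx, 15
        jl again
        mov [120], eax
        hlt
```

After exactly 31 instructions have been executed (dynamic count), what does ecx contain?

eax=11
ebx=3
ecx=100
eax=11&3=3
eax=M[100]=-8
eax=(-8)^14=-10
ecx=100+4=104
ebx=3+2=5
cmp ebx, 15  (cmp 5,15)
jl again: taken
eax=(-10)&3=2
eax=M[104]=27
eax=27^14=21
ecx=104+4=108
ebx=5+2=7
cmp ebx, 15  (cmp 7,15)
jl again: taken
eax=21&3=1
eax=M[108]=21
eax=21^14=27
ecx=108+4=112
ebx=7+2=9
cmp ebx, 15  (cmp 9,15)
jl again: taken
eax=27&3=3
eax=M[112]=18
eax=18^14=28
ecx=112+4=116
ebx=9+2=11
cmp ebx, 15  (cmp 11,15)
jl again: taken
After step 31: ecx = 116.

116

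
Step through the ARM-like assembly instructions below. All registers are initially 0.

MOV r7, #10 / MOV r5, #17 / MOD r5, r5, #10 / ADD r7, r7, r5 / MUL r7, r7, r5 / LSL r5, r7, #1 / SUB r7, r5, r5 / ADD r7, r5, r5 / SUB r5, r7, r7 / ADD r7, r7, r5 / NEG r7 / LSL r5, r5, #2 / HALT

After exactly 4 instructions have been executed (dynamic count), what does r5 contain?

r7=10
r5=17
r5=17%10=7
r7=10+7=17
After step 4: r5 = 7.

7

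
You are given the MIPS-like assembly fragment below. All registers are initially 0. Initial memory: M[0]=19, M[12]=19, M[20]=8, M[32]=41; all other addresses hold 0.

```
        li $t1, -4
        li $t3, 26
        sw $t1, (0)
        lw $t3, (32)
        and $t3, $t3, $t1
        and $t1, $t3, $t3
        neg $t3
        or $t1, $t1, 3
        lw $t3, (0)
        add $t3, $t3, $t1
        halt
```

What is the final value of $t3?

39

$t1=-4
$t3=26
sw $t1, (0) → M[0]=-4
$t3=M[32]=41
$t3=41&(-4)=40
$t1=40&40=40
$t3=-(40)=-40
$t1=40|3=43
$t3=M[0]=-4
$t3=(-4)+43=39
halt.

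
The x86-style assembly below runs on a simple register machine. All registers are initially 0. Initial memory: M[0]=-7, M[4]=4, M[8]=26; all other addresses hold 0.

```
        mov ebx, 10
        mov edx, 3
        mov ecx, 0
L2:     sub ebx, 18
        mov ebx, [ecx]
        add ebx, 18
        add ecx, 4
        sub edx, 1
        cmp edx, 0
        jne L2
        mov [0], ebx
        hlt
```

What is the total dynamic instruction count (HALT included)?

after mov ebx, 10: ebx=10
after mov edx, 3: edx=3
after mov ecx, 0: ecx=0
after sub ebx, 18: ebx=10-18=-8
after mov ebx, [ecx]: ebx=M[0]=-7
after add ebx, 18: ebx=(-7)+18=11
after add ecx, 4: ecx=0+4=4
after sub edx, 1: edx=3-1=2
cmp edx, 0  (cmp 2,0)
jne L2: taken
after sub ebx, 18: ebx=11-18=-7
after mov ebx, [ecx]: ebx=M[4]=4
after add ebx, 18: ebx=4+18=22
after add ecx, 4: ecx=4+4=8
after sub edx, 1: edx=2-1=1
cmp edx, 0  (cmp 1,0)
jne L2: taken
after sub ebx, 18: ebx=22-18=4
after mov ebx, [ecx]: ebx=M[8]=26
after add ebx, 18: ebx=26+18=44
after add ecx, 4: ecx=8+4=12
after sub edx, 1: edx=1-1=0
cmp edx, 0  (cmp 0,0)
jne L2: not taken
mov [0], ebx → M[0]=44
halt.
Total executed instructions: 26.

26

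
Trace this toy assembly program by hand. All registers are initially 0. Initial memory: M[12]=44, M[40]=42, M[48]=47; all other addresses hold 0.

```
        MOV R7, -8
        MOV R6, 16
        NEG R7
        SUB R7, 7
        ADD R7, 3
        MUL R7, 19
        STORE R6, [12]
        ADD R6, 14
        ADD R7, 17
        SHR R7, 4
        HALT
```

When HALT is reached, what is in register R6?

30

R7=-8
R6=16
R7=-(-8)=8
R7=8-7=1
R7=1+3=4
R7=4*19=76
STORE R6, [12] → M[12]=16
R6=16+14=30
R7=76+17=93
R7=93>>4=5
halt.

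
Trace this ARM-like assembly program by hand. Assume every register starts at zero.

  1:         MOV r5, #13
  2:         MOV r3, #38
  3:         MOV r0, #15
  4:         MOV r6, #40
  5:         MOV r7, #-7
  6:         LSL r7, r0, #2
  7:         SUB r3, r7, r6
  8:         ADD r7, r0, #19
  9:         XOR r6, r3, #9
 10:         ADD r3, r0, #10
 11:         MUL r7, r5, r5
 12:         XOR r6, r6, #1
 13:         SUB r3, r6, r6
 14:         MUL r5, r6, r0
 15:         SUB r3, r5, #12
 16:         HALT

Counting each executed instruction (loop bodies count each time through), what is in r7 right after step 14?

169

MOV r5, #13 → r5=13
MOV r3, #38 → r3=38
MOV r0, #15 → r0=15
MOV r6, #40 → r6=40
MOV r7, #-7 → r7=-7
LSL r7, r0, #2 → r7=15<<2=60
SUB r3, r7, r6 → r3=60-40=20
ADD r7, r0, #19 → r7=15+19=34
XOR r6, r3, #9 → r6=20^9=29
ADD r3, r0, #10 → r3=15+10=25
MUL r7, r5, r5 → r7=13*13=169
XOR r6, r6, #1 → r6=29^1=28
SUB r3, r6, r6 → r3=28-28=0
MUL r5, r6, r0 → r5=28*15=420
After step 14: r7 = 169.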